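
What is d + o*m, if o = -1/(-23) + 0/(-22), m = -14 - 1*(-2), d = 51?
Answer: 1161/23 ≈ 50.478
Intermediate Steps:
m = -12 (m = -14 + 2 = -12)
o = 1/23 (o = -1*(-1/23) + 0*(-1/22) = 1/23 + 0 = 1/23 ≈ 0.043478)
d + o*m = 51 + (1/23)*(-12) = 51 - 12/23 = 1161/23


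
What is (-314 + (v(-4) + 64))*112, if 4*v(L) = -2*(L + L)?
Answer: -27552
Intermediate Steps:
v(L) = -L (v(L) = (-2*(L + L))/4 = (-4*L)/4 = -L)
(-314 + (v(-4) + 64))*112 = (-314 + (-1*(-4) + 64))*112 = (-314 + (4 + 64))*112 = (-314 + 68)*112 = -246*112 = -27552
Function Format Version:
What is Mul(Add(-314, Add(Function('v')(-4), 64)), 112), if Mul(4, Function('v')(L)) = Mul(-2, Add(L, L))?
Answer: -27552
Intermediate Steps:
Function('v')(L) = Mul(-1, L) (Function('v')(L) = Mul(Rational(1, 4), Mul(-2, Add(L, L))) = Mul(Rational(1, 4), Mul(-2, Mul(2, L))) = Mul(Rational(1, 4), Mul(-4, L)) = Mul(-1, L))
Mul(Add(-314, Add(Function('v')(-4), 64)), 112) = Mul(Add(-314, Add(Mul(-1, -4), 64)), 112) = Mul(Add(-314, Add(4, 64)), 112) = Mul(Add(-314, 68), 112) = Mul(-246, 112) = -27552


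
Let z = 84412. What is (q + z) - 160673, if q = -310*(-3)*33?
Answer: -45571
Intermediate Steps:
q = 30690 (q = -62*(-15)*33 = 930*33 = 30690)
(q + z) - 160673 = (30690 + 84412) - 160673 = 115102 - 160673 = -45571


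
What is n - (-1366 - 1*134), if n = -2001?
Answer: -501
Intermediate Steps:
n - (-1366 - 1*134) = -2001 - (-1366 - 1*134) = -2001 - (-1366 - 134) = -2001 - 1*(-1500) = -2001 + 1500 = -501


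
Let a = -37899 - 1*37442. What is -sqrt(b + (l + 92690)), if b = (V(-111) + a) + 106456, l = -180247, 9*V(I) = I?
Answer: -I*sqrt(508089)/3 ≈ -237.6*I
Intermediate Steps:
V(I) = I/9
a = -75341 (a = -37899 - 37442 = -75341)
b = 93308/3 (b = ((1/9)*(-111) - 75341) + 106456 = (-37/3 - 75341) + 106456 = -226060/3 + 106456 = 93308/3 ≈ 31103.)
-sqrt(b + (l + 92690)) = -sqrt(93308/3 + (-180247 + 92690)) = -sqrt(93308/3 - 87557) = -sqrt(-169363/3) = -I*sqrt(508089)/3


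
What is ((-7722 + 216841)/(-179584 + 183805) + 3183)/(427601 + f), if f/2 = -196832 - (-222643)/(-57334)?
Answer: 195574329427/2052776423628 ≈ 0.095273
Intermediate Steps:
f = -11285388531/28667 (f = 2*(-196832 - (-222643)/(-57334)) = 2*(-196832 - (-222643)*(-1)/57334) = 2*(-196832 - 1*222643/57334) = 2*(-196832 - 222643/57334) = 2*(-11285388531/57334) = -11285388531/28667 ≈ -3.9367e+5)
((-7722 + 216841)/(-179584 + 183805) + 3183)/(427601 + f) = ((-7722 + 216841)/(-179584 + 183805) + 3183)/(427601 - 11285388531/28667) = (209119/4221 + 3183)/(972649336/28667) = (209119*(1/4221) + 3183)*(28667/972649336) = (209119/4221 + 3183)*(28667/972649336) = (13644562/4221)*(28667/972649336) = 195574329427/2052776423628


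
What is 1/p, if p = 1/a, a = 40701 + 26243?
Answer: 66944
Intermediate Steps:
a = 66944
p = 1/66944 ≈ 1.4938e-5
1/p = 1/(1/66944) = 66944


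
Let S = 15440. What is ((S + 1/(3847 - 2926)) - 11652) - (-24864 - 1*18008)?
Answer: 42973861/921 ≈ 46660.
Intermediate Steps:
((S + 1/(3847 - 2926)) - 11652) - (-24864 - 1*18008) = ((15440 + 1/(3847 - 2926)) - 11652) - (-24864 - 1*18008) = ((15440 + 1/921) - 11652) - (-24864 - 18008) = ((15440 + 1/921) - 11652) - 1*(-42872) = (14220241/921 - 11652) + 42872 = 3488749/921 + 42872 = 42973861/921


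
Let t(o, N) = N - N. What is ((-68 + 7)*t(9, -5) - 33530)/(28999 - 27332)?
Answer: -33530/1667 ≈ -20.114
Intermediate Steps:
t(o, N) = 0
((-68 + 7)*t(9, -5) - 33530)/(28999 - 27332) = ((-68 + 7)*0 - 33530)/(28999 - 27332) = (-61*0 - 33530)/1667 = (0 - 33530)*(1/1667) = -33530*1/1667 = -33530/1667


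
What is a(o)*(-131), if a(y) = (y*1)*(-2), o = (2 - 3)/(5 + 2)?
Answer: -262/7 ≈ -37.429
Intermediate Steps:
o = -1/7 ≈ -0.14286
a(y) = -2*y (a(y) = y*(-2) = -2*y)
a(o)*(-131) = -2*(-1/7)*(-131) = (2/7)*(-131) = -262/7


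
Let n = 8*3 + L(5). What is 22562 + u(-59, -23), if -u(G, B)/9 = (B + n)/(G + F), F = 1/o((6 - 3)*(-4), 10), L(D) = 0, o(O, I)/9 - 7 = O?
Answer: 59925077/2656 ≈ 22562.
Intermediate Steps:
o(O, I) = 63 + 9*O
n = 24 (n = 8*3 + 0 = 24 + 0 = 24)
F = -1/45 (F = 1/(63 + 9*((6 - 3)*(-4))) = 1/(63 + 9*(3*(-4))) = 1/(63 + 9*(-12)) = 1/(63 - 108) = 1/(-45) = -1/45 ≈ -0.022222)
u(G, B) = -9*(24 + B)/(-1/45 + G) (u(G, B) = -9*(B + 24)/(G - 1/45) = -9*(24 + B)/(-1/45 + G))
22562 + u(-59, -23) = 22562 + 405*(-24 - 1*(-23))/(-1 + 45*(-59)) = 22562 + 405*(-24 + 23)/(-1 - 2655) = 22562 + 405*(-1)/(-2656) = 22562 + 405*(-1/2656)*(-1) = 22562 + 405/2656 = 59925077/2656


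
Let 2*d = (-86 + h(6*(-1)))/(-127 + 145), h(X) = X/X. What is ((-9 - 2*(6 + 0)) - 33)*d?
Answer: 255/2 ≈ 127.50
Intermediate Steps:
h(X) = 1
d = -85/36 (d = ((-86 + 1)/(-127 + 145))/2 = (-85/18)/2 = (-85*1/18)/2 = (½)*(-85/18) = -85/36 ≈ -2.3611)
((-9 - 2*(6 + 0)) - 33)*d = ((-9 - 2*(6 + 0)) - 33)*(-85/36) = ((-9 - 2*6) - 33)*(-85/36) = ((-9 - 12) - 33)*(-85/36) = (-21 - 33)*(-85/36) = -54*(-85/36) = 255/2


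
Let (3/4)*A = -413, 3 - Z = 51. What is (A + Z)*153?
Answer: -91596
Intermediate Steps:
Z = -48 (Z = 3 - 1*51 = 3 - 51 = -48)
A = -1652/3 (A = (4/3)*(-413) = -1652/3 ≈ -550.67)
(A + Z)*153 = (-1652/3 - 48)*153 = -1796/3*153 = -91596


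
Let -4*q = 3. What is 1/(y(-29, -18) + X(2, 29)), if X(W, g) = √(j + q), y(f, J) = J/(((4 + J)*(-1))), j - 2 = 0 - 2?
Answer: -84/157 - 98*I*√3/471 ≈ -0.53503 - 0.36038*I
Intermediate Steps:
q = -¾ (q = -¼*3 = -¾ ≈ -0.75000)
j = 0 (j = 2 + (0 - 2) = 2 - 2 = 0)
y(f, J) = J/(-4 - J)
X(W, g) = I*√3/2 (X(W, g) = √(0 - ¾) = √(-¾) = I*√3/2)
1/(y(-29, -18) + X(2, 29)) = 1/(-1*(-18)/(4 - 18) + I*√3/2) = 1/(-1*(-18)/(-14) + I*√3/2) = 1/(-1*(-18)*(-1/14) + I*√3/2) = 1/(-9/7 + I*√3/2)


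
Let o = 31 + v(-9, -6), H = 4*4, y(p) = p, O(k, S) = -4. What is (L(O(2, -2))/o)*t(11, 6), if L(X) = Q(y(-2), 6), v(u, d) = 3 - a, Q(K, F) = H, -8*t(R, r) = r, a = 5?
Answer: -12/29 ≈ -0.41379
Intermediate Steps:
t(R, r) = -r/8
H = 16
Q(K, F) = 16
v(u, d) = -2 (v(u, d) = 3 - 1*5 = 3 - 5 = -2)
L(X) = 16
o = 29 (o = 31 - 2 = 29)
(L(O(2, -2))/o)*t(11, 6) = (16/29)*(-1/8*6) = (16*(1/29))*(-3/4) = (16/29)*(-3/4) = -12/29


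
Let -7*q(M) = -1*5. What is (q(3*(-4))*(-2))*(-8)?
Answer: 80/7 ≈ 11.429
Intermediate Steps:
q(M) = 5/7 (q(M) = -(-1)*5/7 = -⅐*(-5) = 5/7)
(q(3*(-4))*(-2))*(-8) = ((5/7)*(-2))*(-8) = -10/7*(-8) = 80/7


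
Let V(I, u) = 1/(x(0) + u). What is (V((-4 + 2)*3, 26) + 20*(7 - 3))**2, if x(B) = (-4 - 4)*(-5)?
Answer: 27888961/4356 ≈ 6402.4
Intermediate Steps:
x(B) = 40 (x(B) = -8*(-5) = 40)
V(I, u) = 1/(40 + u)
(V((-4 + 2)*3, 26) + 20*(7 - 3))**2 = (1/(40 + 26) + 20*(7 - 3))**2 = (1/66 + 20*4)**2 = (1/66 + 80)**2 = (5281/66)**2 = 27888961/4356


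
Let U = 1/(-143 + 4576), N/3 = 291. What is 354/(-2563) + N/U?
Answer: 9918832713/2563 ≈ 3.8700e+6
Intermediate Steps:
N = 873 (N = 3*291 = 873)
U = 1/4433 ≈ 0.00022558
354/(-2563) + N/U = 354/(-2563) + 873/(1/4433) = 354*(-1/2563) + 873*4433 = -354/2563 + 3870009 = 9918832713/2563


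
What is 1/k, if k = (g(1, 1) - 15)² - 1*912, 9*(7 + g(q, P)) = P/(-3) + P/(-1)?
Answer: -729/307244 ≈ -0.0023727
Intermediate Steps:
g(q, P) = -7 - 4*P/27 (g(q, P) = -7 + (P/(-3) + P/(-1))/9 = -7 + (P*(-⅓) + P*(-1))/9 = -7 + (-P/3 - P)/9 = -7 + (-4*P/3)/9 = -7 - 4*P/27)
k = -307244/729 (k = ((-7 - 4/27*1) - 15)² - 1*912 = ((-7 - 4/27) - 15)² - 912 = (-193/27 - 15)² - 912 = (-598/27)² - 912 = 357604/729 - 912 = -307244/729 ≈ -421.46)
1/k = 1/(-307244/729) = -729/307244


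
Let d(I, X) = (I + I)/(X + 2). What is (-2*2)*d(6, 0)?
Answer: -24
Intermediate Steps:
d(I, X) = 2*I/(2 + X) (d(I, X) = (2*I)/(2 + X) = 2*I/(2 + X))
(-2*2)*d(6, 0) = (-2*2)*(2*6/(2 + 0)) = -8*6/2 = -4*6 = -24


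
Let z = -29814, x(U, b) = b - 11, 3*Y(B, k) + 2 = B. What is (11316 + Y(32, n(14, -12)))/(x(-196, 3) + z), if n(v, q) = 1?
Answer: -5663/14911 ≈ -0.37979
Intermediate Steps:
Y(B, k) = -⅔ + B/3
x(U, b) = -11 + b
(11316 + Y(32, n(14, -12)))/(x(-196, 3) + z) = (11316 + (-⅔ + (⅓)*32))/((-11 + 3) - 29814) = (11316 + (-⅔ + 32/3))/(-8 - 29814) = (11316 + 10)/(-29822) = 11326*(-1/29822) = -5663/14911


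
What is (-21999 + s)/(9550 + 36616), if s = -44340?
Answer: -66339/46166 ≈ -1.4370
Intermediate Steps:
(-21999 + s)/(9550 + 36616) = (-21999 - 44340)/(9550 + 36616) = -66339/46166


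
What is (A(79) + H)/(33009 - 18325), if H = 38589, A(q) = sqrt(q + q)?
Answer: 38589/14684 + sqrt(158)/14684 ≈ 2.6288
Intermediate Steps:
A(q) = sqrt(2)*sqrt(q) (A(q) = sqrt(2*q) = sqrt(2)*sqrt(q))
(A(79) + H)/(33009 - 18325) = (sqrt(2)*sqrt(79) + 38589)/(33009 - 18325) = (sqrt(158) + 38589)/14684 = (38589 + sqrt(158))*(1/14684) = 38589/14684 + sqrt(158)/14684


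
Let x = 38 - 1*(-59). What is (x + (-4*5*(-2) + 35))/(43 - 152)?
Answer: -172/109 ≈ -1.5780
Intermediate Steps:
x = 97 (x = 38 + 59 = 97)
(x + (-4*5*(-2) + 35))/(43 - 152) = (97 + (-4*5*(-2) + 35))/(43 - 152) = (97 + (-20*(-2) + 35))/(-109) = (97 + (40 + 35))*(-1/109) = (97 + 75)*(-1/109) = 172*(-1/109) = -172/109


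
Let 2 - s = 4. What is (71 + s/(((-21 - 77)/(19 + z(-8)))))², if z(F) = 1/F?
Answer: 783048289/153664 ≈ 5095.8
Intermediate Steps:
s = -2 (s = 2 - 1*4 = 2 - 4 = -2)
(71 + s/(((-21 - 77)/(19 + z(-8)))))² = (71 - 2*(19 + 1/(-8))/(-21 - 77))² = (71 - 2/((-98/(19 - ⅛))))² = (71 - 2/((-98/151/8)))² = (71 - 2/((-98*8/151)))² = (71 - 2/(-784/151))² = (71 - 2*(-151/784))² = (71 + 151/392)² = (27983/392)² = 783048289/153664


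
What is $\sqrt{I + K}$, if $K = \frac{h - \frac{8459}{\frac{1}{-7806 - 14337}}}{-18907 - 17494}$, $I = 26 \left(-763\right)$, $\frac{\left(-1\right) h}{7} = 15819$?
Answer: $\frac{i \sqrt{4178784902}}{409} \approx 158.05 i$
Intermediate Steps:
$h = -110733$ ($h = \left(-7\right) 15819 = -110733$)
$I = -19838$
$K = - \frac{2103336}{409}$ ($K = \frac{-110733 - \frac{8459}{\frac{1}{-7806 - 14337}}}{-18907 - 17494} = \frac{-110733 - \frac{8459}{\frac{1}{-22143}}}{-36401} = \left(-110733 - \frac{8459}{- \frac{1}{22143}}\right) \left(- \frac{1}{36401}\right) = \left(-110733 - -187307637\right) \left(- \frac{1}{36401}\right) = \left(-110733 + 187307637\right) \left(- \frac{1}{36401}\right) = 187196904 \left(- \frac{1}{36401}\right) = - \frac{2103336}{409} \approx -5142.6$)
$\sqrt{I + K} = \sqrt{-19838 - \frac{2103336}{409}} = \sqrt{- \frac{10217078}{409}} = \frac{i \sqrt{4178784902}}{409}$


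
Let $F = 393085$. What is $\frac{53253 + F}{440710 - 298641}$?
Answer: $\frac{446338}{142069} \approx 3.1417$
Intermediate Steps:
$\frac{53253 + F}{440710 - 298641} = \frac{53253 + 393085}{440710 - 298641} = \frac{446338}{142069}$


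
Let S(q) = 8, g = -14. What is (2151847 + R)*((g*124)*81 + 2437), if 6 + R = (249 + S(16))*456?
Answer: -313532710907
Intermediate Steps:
R = 117186 (R = -6 + (249 + 8)*456 = -6 + 257*456 = -6 + 117192 = 117186)
(2151847 + R)*((g*124)*81 + 2437) = (2151847 + 117186)*(-14*124*81 + 2437) = 2269033*(-1736*81 + 2437) = 2269033*(-140616 + 2437) = 2269033*(-138179) = -313532710907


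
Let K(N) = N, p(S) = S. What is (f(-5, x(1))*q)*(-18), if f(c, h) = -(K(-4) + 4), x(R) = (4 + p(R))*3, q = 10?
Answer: 0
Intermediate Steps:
x(R) = 12 + 3*R (x(R) = (4 + R)*3 = 12 + 3*R)
f(c, h) = 0 (f(c, h) = -(-4 + 4) = -1*0 = 0)
(f(-5, x(1))*q)*(-18) = (0*10)*(-18) = 0*(-18) = 0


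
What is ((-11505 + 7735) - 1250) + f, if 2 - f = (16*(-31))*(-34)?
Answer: -21882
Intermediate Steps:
f = -16862 (f = 2 - 16*(-31)*(-34) = 2 - (-496)*(-34) = 2 - 1*16864 = 2 - 16864 = -16862)
((-11505 + 7735) - 1250) + f = ((-11505 + 7735) - 1250) - 16862 = (-3770 - 1250) - 16862 = -5020 - 16862 = -21882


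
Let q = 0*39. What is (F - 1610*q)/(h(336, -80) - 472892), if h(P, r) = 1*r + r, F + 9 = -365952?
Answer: 121987/157684 ≈ 0.77362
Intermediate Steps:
F = -365961 (F = -9 - 365952 = -365961)
q = 0
h(P, r) = 2*r (h(P, r) = r + r = 2*r)
(F - 1610*q)/(h(336, -80) - 472892) = (-365961 - 1610*0)/(2*(-80) - 472892) = (-365961 + 0)/(-160 - 472892) = -365961/(-473052) = -365961*(-1/473052) = 121987/157684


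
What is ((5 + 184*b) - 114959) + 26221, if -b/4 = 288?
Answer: -300701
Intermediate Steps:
b = -1152 (b = -4*288 = -1152)
((5 + 184*b) - 114959) + 26221 = ((5 + 184*(-1152)) - 114959) + 26221 = ((5 - 211968) - 114959) + 26221 = (-211963 - 114959) + 26221 = -326922 + 26221 = -300701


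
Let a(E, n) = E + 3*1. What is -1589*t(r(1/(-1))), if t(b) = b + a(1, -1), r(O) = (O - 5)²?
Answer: -63560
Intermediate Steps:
a(E, n) = 3 + E (a(E, n) = E + 3 = 3 + E)
r(O) = (-5 + O)²
t(b) = 4 + b (t(b) = b + (3 + 1) = b + 4 = 4 + b)
-1589*t(r(1/(-1))) = -1589*(4 + (-5 + 1/(-1))²) = -1589*(4 + (-5 - 1)²) = -1589*(4 + (-6)²) = -1589*(4 + 36) = -1589*40 = -63560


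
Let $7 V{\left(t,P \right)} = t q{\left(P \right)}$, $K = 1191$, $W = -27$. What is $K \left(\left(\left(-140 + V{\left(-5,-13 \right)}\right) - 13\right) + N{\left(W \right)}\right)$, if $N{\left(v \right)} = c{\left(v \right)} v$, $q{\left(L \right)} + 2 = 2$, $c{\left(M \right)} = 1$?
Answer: $-214380$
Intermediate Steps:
$q{\left(L \right)} = 0$ ($q{\left(L \right)} = -2 + 2 = 0$)
$V{\left(t,P \right)} = 0$ ($V{\left(t,P \right)} = \frac{t 0}{7} = \frac{1}{7} \cdot 0 = 0$)
$N{\left(v \right)} = v$ ($N{\left(v \right)} = 1 v = v$)
$K \left(\left(\left(-140 + V{\left(-5,-13 \right)}\right) - 13\right) + N{\left(W \right)}\right) = 1191 \left(\left(\left(-140 + 0\right) - 13\right) - 27\right) = 1191 \left(\left(-140 - 13\right) - 27\right) = 1191 \left(-153 - 27\right) = 1191 \left(-180\right) = -214380$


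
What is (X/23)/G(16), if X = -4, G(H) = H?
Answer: -1/92 ≈ -0.010870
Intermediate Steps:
(X/23)/G(16) = (-4/23)/16 = ((1/23)*(-4))*(1/16) = -4/23*1/16 = -1/92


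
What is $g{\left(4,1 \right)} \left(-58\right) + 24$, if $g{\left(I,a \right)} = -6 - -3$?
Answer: $198$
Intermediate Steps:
$g{\left(I,a \right)} = -3$ ($g{\left(I,a \right)} = -6 + 3 = -3$)
$g{\left(4,1 \right)} \left(-58\right) + 24 = \left(-3\right) \left(-58\right) + 24 = 174 + 24 = 198$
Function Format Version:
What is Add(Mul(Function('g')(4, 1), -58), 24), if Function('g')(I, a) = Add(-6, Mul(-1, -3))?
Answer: 198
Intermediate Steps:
Function('g')(I, a) = -3 (Function('g')(I, a) = Add(-6, 3) = -3)
Add(Mul(Function('g')(4, 1), -58), 24) = Add(Mul(-3, -58), 24) = Add(174, 24) = 198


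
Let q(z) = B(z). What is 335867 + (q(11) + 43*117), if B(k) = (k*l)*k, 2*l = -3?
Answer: 681433/2 ≈ 3.4072e+5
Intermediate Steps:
l = -3/2 (l = (1/2)*(-3) = -3/2 ≈ -1.5000)
B(k) = -3*k**2/2 (B(k) = (k*(-3/2))*k = (-3*k/2)*k = -3*k**2/2)
q(z) = -3*z**2/2
335867 + (q(11) + 43*117) = 335867 + (-3/2*11**2 + 43*117) = 335867 + (-3/2*121 + 5031) = 335867 + (-363/2 + 5031) = 335867 + 9699/2 = 681433/2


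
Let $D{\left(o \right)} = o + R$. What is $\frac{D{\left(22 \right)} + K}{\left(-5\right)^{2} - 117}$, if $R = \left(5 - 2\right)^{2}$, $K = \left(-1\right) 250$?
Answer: $\frac{219}{92} \approx 2.3804$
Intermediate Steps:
$K = -250$
$R = 9$ ($R = 3^{2} = 9$)
$D{\left(o \right)} = 9 + o$ ($D{\left(o \right)} = o + 9 = 9 + o$)
$\frac{D{\left(22 \right)} + K}{\left(-5\right)^{2} - 117} = \frac{\left(9 + 22\right) - 250}{\left(-5\right)^{2} - 117} = \frac{31 - 250}{25 - 117} = - \frac{219}{-92} = \left(-219\right) \left(- \frac{1}{92}\right) = \frac{219}{92}$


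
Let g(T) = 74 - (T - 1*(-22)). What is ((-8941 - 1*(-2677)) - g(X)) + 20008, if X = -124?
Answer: 13568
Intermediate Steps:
g(T) = 52 - T (g(T) = 74 - (T + 22) = 74 - (22 + T) = 74 + (-22 - T) = 52 - T)
((-8941 - 1*(-2677)) - g(X)) + 20008 = ((-8941 - 1*(-2677)) - (52 - 1*(-124))) + 20008 = ((-8941 + 2677) - (52 + 124)) + 20008 = (-6264 - 1*176) + 20008 = (-6264 - 176) + 20008 = -6440 + 20008 = 13568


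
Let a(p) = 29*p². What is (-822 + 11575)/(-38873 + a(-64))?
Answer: 10753/79911 ≈ 0.13456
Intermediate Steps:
(-822 + 11575)/(-38873 + a(-64)) = (-822 + 11575)/(-38873 + 29*(-64)²) = 10753/(-38873 + 29*4096) = 10753/(-38873 + 118784) = 10753/79911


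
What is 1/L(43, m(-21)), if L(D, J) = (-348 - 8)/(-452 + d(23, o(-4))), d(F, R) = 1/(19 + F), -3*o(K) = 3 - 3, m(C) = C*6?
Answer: 18983/14952 ≈ 1.2696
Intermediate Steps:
m(C) = 6*C
o(K) = 0 (o(K) = -(3 - 3)/3 = -⅓*0 = 0)
L(D, J) = 14952/18983 (L(D, J) = (-348 - 8)/(-452 + 1/(19 + 23)) = -356/(-452 + 1/42) = -356/(-18983/42) = -356*(-42/18983) = 14952/18983)
1/L(43, m(-21)) = 1/(14952/18983) = 18983/14952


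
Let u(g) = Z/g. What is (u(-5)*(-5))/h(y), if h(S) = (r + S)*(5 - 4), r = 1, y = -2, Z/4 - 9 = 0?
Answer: -36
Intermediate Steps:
Z = 36 (Z = 36 + 4*0 = 36 + 0 = 36)
u(g) = 36/g
h(S) = 1 + S (h(S) = (1 + S)*(5 - 4) = (1 + S)*1 = 1 + S)
(u(-5)*(-5))/h(y) = ((36/(-5))*(-5))/(1 - 2) = ((36*(-⅕))*(-5))/(-1) = -36/5*(-5)*(-1) = 36*(-1) = -36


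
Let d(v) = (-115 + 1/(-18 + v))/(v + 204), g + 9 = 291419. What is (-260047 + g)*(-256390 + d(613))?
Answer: -3908930430352462/486115 ≈ -8.0412e+9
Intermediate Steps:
g = 291410 (g = -9 + 291419 = 291410)
d(v) = (-115 + 1/(-18 + v))/(204 + v)
(-260047 + g)*(-256390 + d(613)) = (-260047 + 291410)*(-256390 + (2071 - 115*613)/(-3672 + 613² + 186*613)) = 31363*(-256390 + (2071 - 70495)/(-3672 + 375769 + 114018)) = 31363*(-256390 - 68424/486115) = 31363*(-124635093274/486115) = -3908930430352462/486115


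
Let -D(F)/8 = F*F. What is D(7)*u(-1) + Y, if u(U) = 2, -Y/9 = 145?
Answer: -2089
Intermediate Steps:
D(F) = -8*F**2 (D(F) = -8*F*F = -8*F**2)
Y = -1305 (Y = -9*145 = -1305)
D(7)*u(-1) + Y = -8*7**2*2 - 1305 = -8*49*2 - 1305 = -392*2 - 1305 = -784 - 1305 = -2089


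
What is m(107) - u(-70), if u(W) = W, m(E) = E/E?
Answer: 71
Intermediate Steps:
m(E) = 1
m(107) - u(-70) = 1 - 1*(-70) = 1 + 70 = 71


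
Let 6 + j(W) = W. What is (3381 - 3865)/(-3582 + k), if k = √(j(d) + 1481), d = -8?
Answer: 192632/1425473 + 484*√163/4276419 ≈ 0.13658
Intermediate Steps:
j(W) = -6 + W
k = 3*√163 (k = √((-6 - 8) + 1481) = √(-14 + 1481) = √1467 = 3*√163 ≈ 38.301)
(3381 - 3865)/(-3582 + k) = (3381 - 3865)/(-3582 + 3*√163) = -484/(-3582 + 3*√163)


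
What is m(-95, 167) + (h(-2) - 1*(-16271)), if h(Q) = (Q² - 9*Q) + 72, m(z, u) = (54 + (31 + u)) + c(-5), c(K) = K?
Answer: 16612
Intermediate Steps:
m(z, u) = 80 + u (m(z, u) = (54 + (31 + u)) - 5 = (85 + u) - 5 = 80 + u)
h(Q) = 72 + Q² - 9*Q
m(-95, 167) + (h(-2) - 1*(-16271)) = (80 + 167) + ((72 + (-2)² - 9*(-2)) - 1*(-16271)) = 247 + ((72 + 4 + 18) + 16271) = 247 + (94 + 16271) = 247 + 16365 = 16612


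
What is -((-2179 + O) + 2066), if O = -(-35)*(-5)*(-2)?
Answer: -237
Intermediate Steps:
O = 350 (O = -7*25*(-2) = -175*(-2) = 350)
-((-2179 + O) + 2066) = -((-2179 + 350) + 2066) = -(-1829 + 2066) = -1*237 = -237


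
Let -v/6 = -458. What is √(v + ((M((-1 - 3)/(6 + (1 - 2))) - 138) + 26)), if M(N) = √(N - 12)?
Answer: 2*√(16475 + 10*I*√5)/5 ≈ 51.342 + 0.034842*I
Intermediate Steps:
M(N) = √(-12 + N)
v = 2748 (v = -6*(-458) = 2748)
√(v + ((M((-1 - 3)/(6 + (1 - 2))) - 138) + 26)) = √(2748 + ((√(-12 + (-1 - 3)/(6 + (1 - 2))) - 138) + 26)) = √(2748 + ((√(-12 - 4/(6 - 1)) - 138) + 26)) = √(2748 + ((√(-12 - 4/5) - 138) + 26)) = √(2748 + ((√(-12 - 4*⅕) - 138) + 26)) = √(2748 + ((√(-12 - ⅘) - 138) + 26)) = √(2748 + ((√(-64/5) - 138) + 26)) = √(2748 + ((8*I*√5/5 - 138) + 26)) = √(2748 + ((-138 + 8*I*√5/5) + 26)) = √(2748 + (-112 + 8*I*√5/5)) = √(2636 + 8*I*√5/5)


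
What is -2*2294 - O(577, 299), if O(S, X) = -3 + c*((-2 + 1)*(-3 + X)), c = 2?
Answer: -3993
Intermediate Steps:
O(S, X) = 3 - 2*X (O(S, X) = -3 + 2*((-2 + 1)*(-3 + X)) = -3 + 2*(-(-3 + X)) = -3 + 2*(3 - X) = -3 + (6 - 2*X) = 3 - 2*X)
-2*2294 - O(577, 299) = -2*2294 - (3 - 2*299) = -4588 - (3 - 598) = -4588 - 1*(-595) = -4588 + 595 = -3993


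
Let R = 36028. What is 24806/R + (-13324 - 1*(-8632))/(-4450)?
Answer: 69857519/40081150 ≈ 1.7429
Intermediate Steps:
24806/R + (-13324 - 1*(-8632))/(-4450) = 24806/36028 + (-13324 - 1*(-8632))/(-4450) = 24806*(1/36028) + (-13324 + 8632)*(-1/4450) = 12403/18014 - 4692*(-1/4450) = 12403/18014 + 2346/2225 = 69857519/40081150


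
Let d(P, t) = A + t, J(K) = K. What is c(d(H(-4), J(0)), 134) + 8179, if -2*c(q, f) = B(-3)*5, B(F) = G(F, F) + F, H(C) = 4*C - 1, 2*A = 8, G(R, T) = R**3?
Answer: 8254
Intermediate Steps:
A = 4 (A = (1/2)*8 = 4)
H(C) = -1 + 4*C
B(F) = F + F**3 (B(F) = F**3 + F = F + F**3)
d(P, t) = 4 + t
c(q, f) = 75 (c(q, f) = -(-3 + (-3)**3)*5/2 = -(-3 - 27)*5/2 = -(-15)*5 = -1/2*(-150) = 75)
c(d(H(-4), J(0)), 134) + 8179 = 75 + 8179 = 8254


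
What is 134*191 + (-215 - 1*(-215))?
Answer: 25594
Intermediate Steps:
134*191 + (-215 - 1*(-215)) = 25594 + (-215 + 215) = 25594 + 0 = 25594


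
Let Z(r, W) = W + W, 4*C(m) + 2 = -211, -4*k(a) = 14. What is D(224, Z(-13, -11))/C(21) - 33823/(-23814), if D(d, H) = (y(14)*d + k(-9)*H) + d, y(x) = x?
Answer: -106730191/1690794 ≈ -63.124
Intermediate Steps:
k(a) = -7/2 (k(a) = -¼*14 = -7/2)
C(m) = -213/4 (C(m) = -½ + (¼)*(-211) = -½ - 211/4 = -213/4)
Z(r, W) = 2*W
D(d, H) = 15*d - 7*H/2 (D(d, H) = (14*d - 7*H/2) + d = 15*d - 7*H/2)
D(224, Z(-13, -11))/C(21) - 33823/(-23814) = (15*224 - 7*(-11))/(-213/4) - 33823/(-23814) = (3360 - 7/2*(-22))*(-4/213) - 33823*(-1/23814) = (3360 + 77)*(-4/213) + 33823/23814 = 3437*(-4/213) + 33823/23814 = -13748/213 + 33823/23814 = -106730191/1690794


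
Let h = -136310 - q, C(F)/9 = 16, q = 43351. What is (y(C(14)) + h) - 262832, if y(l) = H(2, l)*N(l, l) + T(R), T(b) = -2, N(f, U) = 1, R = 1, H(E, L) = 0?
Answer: -442495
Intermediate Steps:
C(F) = 144 (C(F) = 9*16 = 144)
h = -179661 (h = -136310 - 1*43351 = -136310 - 43351 = -179661)
y(l) = -2 (y(l) = 0*1 - 2 = 0 - 2 = -2)
(y(C(14)) + h) - 262832 = (-2 - 179661) - 262832 = -179663 - 262832 = -442495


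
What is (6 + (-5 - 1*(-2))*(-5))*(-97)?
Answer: -2037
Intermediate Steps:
(6 + (-5 - 1*(-2))*(-5))*(-97) = (6 + (-5 + 2)*(-5))*(-97) = (6 - 3*(-5))*(-97) = (6 + 15)*(-97) = 21*(-97) = -2037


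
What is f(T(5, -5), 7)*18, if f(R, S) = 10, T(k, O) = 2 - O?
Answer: 180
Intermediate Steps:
f(T(5, -5), 7)*18 = 10*18 = 180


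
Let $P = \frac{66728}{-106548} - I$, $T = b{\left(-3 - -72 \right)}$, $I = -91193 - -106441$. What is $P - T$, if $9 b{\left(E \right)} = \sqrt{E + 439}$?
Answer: $- \frac{406177658}{26637} - \frac{2 \sqrt{127}}{9} \approx -15251.0$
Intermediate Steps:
$I = 15248$ ($I = -91193 + 106441 = 15248$)
$b{\left(E \right)} = \frac{\sqrt{439 + E}}{9}$ ($b{\left(E \right)} = \frac{\sqrt{E + 439}}{9} = \frac{\sqrt{439 + E}}{9}$)
$T = \frac{2 \sqrt{127}}{9}$ ($T = \frac{\sqrt{439 - -69}}{9} = \frac{\sqrt{439 + \left(-3 + 72\right)}}{9} = \frac{\sqrt{439 + 69}}{9} = \frac{\sqrt{508}}{9} = \frac{2 \sqrt{127}}{9} \approx 2.5043$)
$P = - \frac{406177658}{26637}$ ($P = \frac{66728}{-106548} - 15248 = 66728 \left(- \frac{1}{106548}\right) - 15248 = - \frac{16682}{26637} - 15248 = - \frac{406177658}{26637} \approx -15249.0$)
$P - T = - \frac{406177658}{26637} - \frac{2 \sqrt{127}}{9}$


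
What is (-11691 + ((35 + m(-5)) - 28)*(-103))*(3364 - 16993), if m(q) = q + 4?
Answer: 167759361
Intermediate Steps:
m(q) = 4 + q
(-11691 + ((35 + m(-5)) - 28)*(-103))*(3364 - 16993) = (-11691 + ((35 + (4 - 5)) - 28)*(-103))*(3364 - 16993) = (-11691 + ((35 - 1) - 28)*(-103))*(-13629) = (-11691 + (34 - 28)*(-103))*(-13629) = (-11691 + 6*(-103))*(-13629) = (-11691 - 618)*(-13629) = -12309*(-13629) = 167759361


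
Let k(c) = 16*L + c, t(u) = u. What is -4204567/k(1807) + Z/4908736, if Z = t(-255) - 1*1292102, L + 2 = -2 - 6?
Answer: -20641237909291/8084688192 ≈ -2553.1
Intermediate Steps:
L = -10 (L = -2 + (-2 - 6) = -2 - 8 = -10)
Z = -1292357 (Z = -255 - 1*1292102 = -255 - 1292102 = -1292357)
k(c) = -160 + c (k(c) = 16*(-10) + c = -160 + c)
-4204567/k(1807) + Z/4908736 = -4204567/(-160 + 1807) - 1292357/4908736 = -4204567/1647 - 1292357*1/4908736 = -4204567*1/1647 - 1292357/4908736 = -4204567/1647 - 1292357/4908736 = -20641237909291/8084688192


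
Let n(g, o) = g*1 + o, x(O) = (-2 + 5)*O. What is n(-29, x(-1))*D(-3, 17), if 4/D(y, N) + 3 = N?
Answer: -64/7 ≈ -9.1429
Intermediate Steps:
D(y, N) = 4/(-3 + N)
x(O) = 3*O
n(g, o) = g + o
n(-29, x(-1))*D(-3, 17) = (-29 + 3*(-1))*(4/(-3 + 17)) = (-29 - 3)*(4/14) = -128/14 = -32*2/7 = -64/7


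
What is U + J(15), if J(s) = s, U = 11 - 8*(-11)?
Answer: 114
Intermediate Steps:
U = 99 (U = 11 + 88 = 99)
U + J(15) = 99 + 15 = 114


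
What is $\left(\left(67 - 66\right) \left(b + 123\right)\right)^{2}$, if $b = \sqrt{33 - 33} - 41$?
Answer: $6724$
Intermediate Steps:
$b = -41$ ($b = \sqrt{0} - 41 = 0 - 41 = -41$)
$\left(\left(67 - 66\right) \left(b + 123\right)\right)^{2} = \left(\left(67 - 66\right) \left(-41 + 123\right)\right)^{2} = \left(1 \cdot 82\right)^{2} = 82^{2} = 6724$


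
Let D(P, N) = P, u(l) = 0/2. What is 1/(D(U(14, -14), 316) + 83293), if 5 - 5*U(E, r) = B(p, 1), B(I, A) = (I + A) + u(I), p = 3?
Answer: 5/416466 ≈ 1.2006e-5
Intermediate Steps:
u(l) = 0 (u(l) = 0*(½) = 0)
B(I, A) = A + I (B(I, A) = (I + A) + 0 = (A + I) + 0 = A + I)
U(E, r) = ⅕ (U(E, r) = 1 - (1 + 3)/5 = 1 - ⅕*4 = 1 - ⅘ = ⅕)
1/(D(U(14, -14), 316) + 83293) = 1/(⅕ + 83293) = 1/(416466/5) = 5/416466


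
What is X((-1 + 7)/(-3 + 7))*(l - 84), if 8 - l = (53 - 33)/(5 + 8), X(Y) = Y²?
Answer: -2268/13 ≈ -174.46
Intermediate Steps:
l = 84/13 (l = 8 - (53 - 33)/(5 + 8) = 8 - 20/13 = 84/13 ≈ 6.4615)
X((-1 + 7)/(-3 + 7))*(l - 84) = ((-1 + 7)/(-3 + 7))²*(84/13 - 84) = (6/4)²*(-1008/13) = (6*(¼))²*(-1008/13) = (3/2)²*(-1008/13) = (9/4)*(-1008/13) = -2268/13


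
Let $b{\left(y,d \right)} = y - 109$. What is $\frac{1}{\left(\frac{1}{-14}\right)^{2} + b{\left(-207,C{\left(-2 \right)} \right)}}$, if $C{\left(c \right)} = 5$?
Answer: $- \frac{196}{61935} \approx -0.0031646$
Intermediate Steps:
$b{\left(y,d \right)} = -109 + y$
$\frac{1}{\left(\frac{1}{-14}\right)^{2} + b{\left(-207,C{\left(-2 \right)} \right)}} = \frac{1}{\left(\frac{1}{-14}\right)^{2} - 316} = \frac{1}{\left(- \frac{1}{14}\right)^{2} - 316} = \frac{1}{\frac{1}{196} - 316} = \frac{1}{- \frac{61935}{196}} = - \frac{196}{61935}$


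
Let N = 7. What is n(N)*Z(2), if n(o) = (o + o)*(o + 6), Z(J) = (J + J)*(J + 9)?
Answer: 8008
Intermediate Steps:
Z(J) = 2*J*(9 + J) (Z(J) = (2*J)*(9 + J) = 2*J*(9 + J))
n(o) = 2*o*(6 + o) (n(o) = (2*o)*(6 + o) = 2*o*(6 + o))
n(N)*Z(2) = (2*7*(6 + 7))*(2*2*(9 + 2)) = (2*7*13)*(2*2*11) = 182*44 = 8008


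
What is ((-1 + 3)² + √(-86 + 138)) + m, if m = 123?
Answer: 127 + 2*√13 ≈ 134.21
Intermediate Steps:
((-1 + 3)² + √(-86 + 138)) + m = ((-1 + 3)² + √(-86 + 138)) + 123 = (2² + √52) + 123 = (4 + 2*√13) + 123 = 127 + 2*√13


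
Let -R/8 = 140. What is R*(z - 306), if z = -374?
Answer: 761600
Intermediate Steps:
R = -1120 (R = -8*140 = -1120)
R*(z - 306) = -1120*(-374 - 306) = -1120*(-680) = 761600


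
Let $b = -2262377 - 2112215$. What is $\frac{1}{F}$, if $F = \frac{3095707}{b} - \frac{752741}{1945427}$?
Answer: $- \frac{773677217344}{846855158051} \approx -0.91359$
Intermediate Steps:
$b = -4374592$
$F = - \frac{846855158051}{773677217344}$ ($F = \frac{3095707}{-4374592} - \frac{752741}{1945427} = 3095707 \left(- \frac{1}{4374592}\right) - \frac{68431}{176857} = - \frac{3095707}{4374592} - \frac{68431}{176857} = - \frac{846855158051}{773677217344} \approx -1.0946$)
$\frac{1}{F} = \frac{1}{- \frac{846855158051}{773677217344}} = - \frac{773677217344}{846855158051}$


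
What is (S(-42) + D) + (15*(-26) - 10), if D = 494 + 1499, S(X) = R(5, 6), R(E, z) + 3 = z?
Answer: 1596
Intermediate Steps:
R(E, z) = -3 + z
S(X) = 3 (S(X) = -3 + 6 = 3)
D = 1993
(S(-42) + D) + (15*(-26) - 10) = (3 + 1993) + (15*(-26) - 10) = 1996 + (-390 - 10) = 1996 - 400 = 1596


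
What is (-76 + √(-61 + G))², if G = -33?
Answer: (76 - I*√94)² ≈ 5682.0 - 1473.7*I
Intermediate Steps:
(-76 + √(-61 + G))² = (-76 + √(-61 - 33))² = (-76 + √(-94))² = (-76 + I*√94)²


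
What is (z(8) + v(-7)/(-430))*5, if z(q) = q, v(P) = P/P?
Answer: 3439/86 ≈ 39.988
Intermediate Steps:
v(P) = 1
(z(8) + v(-7)/(-430))*5 = (8 + 1/(-430))*5 = (8 + 1*(-1/430))*5 = (8 - 1/430)*5 = (3439/430)*5 = 3439/86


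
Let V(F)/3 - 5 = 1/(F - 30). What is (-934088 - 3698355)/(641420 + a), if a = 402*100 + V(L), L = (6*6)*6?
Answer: -287211466/42261371 ≈ -6.7961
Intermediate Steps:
L = 216 (L = 36*6 = 216)
V(F) = 15 + 3/(-30 + F) (V(F) = 15 + 3/(F - 30) = 15 + 3/(-30 + F))
a = 2493331/62 (a = 402*100 + 3*(-149 + 5*216)/(-30 + 216) = 40200 + 3*(-149 + 1080)/186 = 40200 + 3*(1/186)*931 = 40200 + 931/62 = 2493331/62 ≈ 40215.)
(-934088 - 3698355)/(641420 + a) = (-934088 - 3698355)/(641420 + 2493331/62) = -4632443/42261371/62 = -4632443*62/42261371 = -287211466/42261371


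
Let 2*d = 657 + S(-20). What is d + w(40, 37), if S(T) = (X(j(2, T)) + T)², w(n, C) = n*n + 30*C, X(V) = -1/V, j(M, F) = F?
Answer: 2590001/800 ≈ 3237.5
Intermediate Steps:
w(n, C) = n² + 30*C
S(T) = (T - 1/T)² (S(T) = (-1/T + T)² = (T - 1/T)²)
d = 422001/800 (d = (657 + (-1 + (-20)²)²/(-20)²)/2 = (657 + (-1 + 400)²/400)/2 = (657 + (1/400)*399²)/2 = (657 + (1/400)*159201)/2 = (657 + 159201/400)/2 = (½)*(422001/400) = 422001/800 ≈ 527.50)
d + w(40, 37) = 422001/800 + (40² + 30*37) = 422001/800 + (1600 + 1110) = 422001/800 + 2710 = 2590001/800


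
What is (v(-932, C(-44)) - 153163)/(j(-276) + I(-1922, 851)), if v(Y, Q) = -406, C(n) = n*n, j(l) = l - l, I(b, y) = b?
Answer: 153569/1922 ≈ 79.901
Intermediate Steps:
j(l) = 0
C(n) = n²
(v(-932, C(-44)) - 153163)/(j(-276) + I(-1922, 851)) = (-406 - 153163)/(0 - 1922) = -153569/(-1922) = -153569*(-1/1922) = 153569/1922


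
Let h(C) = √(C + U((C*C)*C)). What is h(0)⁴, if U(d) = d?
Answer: 0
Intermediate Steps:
h(C) = √(C + C³) (h(C) = √(C + (C*C)*C) = √(C + C²*C) = √(C + C³))
h(0)⁴ = (√(0 + 0³))⁴ = (√(0 + 0))⁴ = (√0)⁴ = 0⁴ = 0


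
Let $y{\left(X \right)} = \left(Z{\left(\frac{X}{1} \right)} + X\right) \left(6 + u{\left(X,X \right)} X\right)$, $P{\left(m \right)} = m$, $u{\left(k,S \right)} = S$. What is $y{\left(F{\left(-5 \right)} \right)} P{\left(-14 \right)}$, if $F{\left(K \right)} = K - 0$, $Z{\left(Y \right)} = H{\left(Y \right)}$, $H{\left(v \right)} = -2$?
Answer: $3038$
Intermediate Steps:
$Z{\left(Y \right)} = -2$
$F{\left(K \right)} = K$ ($F{\left(K \right)} = K + 0 = K$)
$y{\left(X \right)} = \left(-2 + X\right) \left(6 + X^{2}\right)$ ($y{\left(X \right)} = \left(-2 + X\right) \left(6 + X X\right) = \left(-2 + X\right) \left(6 + X^{2}\right)$)
$y{\left(F{\left(-5 \right)} \right)} P{\left(-14 \right)} = \left(-12 + \left(-5\right)^{3} - 2 \left(-5\right)^{2} + 6 \left(-5\right)\right) \left(-14\right) = \left(-12 - 125 - 50 - 30\right) \left(-14\right) = \left(-217\right) \left(-14\right) = 3038$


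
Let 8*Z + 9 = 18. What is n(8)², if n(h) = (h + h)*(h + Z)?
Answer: 21316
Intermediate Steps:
Z = 9/8 (Z = -9/8 + (⅛)*18 = -9/8 + 9/4 = 9/8 ≈ 1.1250)
n(h) = 2*h*(9/8 + h) (n(h) = (h + h)*(h + 9/8) = (2*h)*(9/8 + h) = 2*h*(9/8 + h))
n(8)² = ((¼)*8*(9 + 8*8))² = ((¼)*8*(9 + 64))² = ((¼)*8*73)² = 146² = 21316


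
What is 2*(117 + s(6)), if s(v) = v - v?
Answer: 234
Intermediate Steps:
s(v) = 0
2*(117 + s(6)) = 2*(117 + 0) = 2*117 = 234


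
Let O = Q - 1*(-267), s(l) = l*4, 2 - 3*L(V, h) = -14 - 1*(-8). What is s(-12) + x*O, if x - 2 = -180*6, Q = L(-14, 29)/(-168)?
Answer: -2590712/9 ≈ -2.8786e+5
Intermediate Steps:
L(V, h) = 8/3 (L(V, h) = 2/3 - (-14 - 1*(-8))/3 = 2/3 - (-14 + 8)/3 = 2/3 - 1/3*(-6) = 2/3 + 2 = 8/3)
s(l) = 4*l
Q = -1/63 (Q = (8/3)/(-168) = (8/3)*(-1/168) = -1/63 ≈ -0.015873)
O = 16820/63 (O = -1/63 - 1*(-267) = -1/63 + 267 = 16820/63 ≈ 266.98)
x = -1078 (x = 2 - 180*6 = 2 - 1080 = -1078)
s(-12) + x*O = 4*(-12) - 1078*16820/63 = -48 - 2590280/9 = -2590712/9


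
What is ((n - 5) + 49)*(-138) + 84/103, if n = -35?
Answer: -127842/103 ≈ -1241.2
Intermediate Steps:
((n - 5) + 49)*(-138) + 84/103 = ((-35 - 5) + 49)*(-138) + 84/103 = (-40 + 49)*(-138) + 84*(1/103) = 9*(-138) + 84/103 = -1242 + 84/103 = -127842/103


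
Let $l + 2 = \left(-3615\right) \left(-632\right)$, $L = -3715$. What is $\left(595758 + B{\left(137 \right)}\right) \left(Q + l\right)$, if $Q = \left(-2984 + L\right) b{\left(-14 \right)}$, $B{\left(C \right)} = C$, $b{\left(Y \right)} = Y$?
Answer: $1417314805280$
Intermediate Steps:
$l = 2284678$ ($l = -2 - -2284680 = -2 + 2284680 = 2284678$)
$Q = 93786$ ($Q = \left(-2984 - 3715\right) \left(-14\right) = \left(-6699\right) \left(-14\right) = 93786$)
$\left(595758 + B{\left(137 \right)}\right) \left(Q + l\right) = \left(595758 + 137\right) \left(93786 + 2284678\right) = 595895 \cdot 2378464 = 1417314805280$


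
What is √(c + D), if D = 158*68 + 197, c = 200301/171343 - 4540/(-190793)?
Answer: 2*√2923492461403827408370007/32691044999 ≈ 104.60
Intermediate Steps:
c = 38993925913/32691044999 (c = 200301*(1/171343) - 4540*(-1/190793) = 200301/171343 + 4540/190793 = 38993925913/32691044999 ≈ 1.1928)
D = 10941 (D = 10744 + 197 = 10941)
√(c + D) = √(38993925913/32691044999 + 10941) = √(357711717259972/32691044999) = 2*√2923492461403827408370007/32691044999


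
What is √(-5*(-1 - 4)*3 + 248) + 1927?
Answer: 1927 + √323 ≈ 1945.0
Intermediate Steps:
√(-5*(-1 - 4)*3 + 248) + 1927 = √(-(-25)*3 + 248) + 1927 = √(-5*(-15) + 248) + 1927 = √(75 + 248) + 1927 = √323 + 1927 = 1927 + √323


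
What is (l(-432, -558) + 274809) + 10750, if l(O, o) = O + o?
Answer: 284569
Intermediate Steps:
(l(-432, -558) + 274809) + 10750 = ((-432 - 558) + 274809) + 10750 = (-990 + 274809) + 10750 = 273819 + 10750 = 284569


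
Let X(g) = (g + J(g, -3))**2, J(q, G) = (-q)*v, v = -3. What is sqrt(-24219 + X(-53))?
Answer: 5*sqrt(829) ≈ 143.96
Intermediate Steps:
J(q, G) = 3*q (J(q, G) = -q*(-3) = 3*q)
X(g) = 16*g**2 (X(g) = (g + 3*g)**2 = (4*g)**2 = 16*g**2)
sqrt(-24219 + X(-53)) = sqrt(-24219 + 16*(-53)**2) = sqrt(-24219 + 16*2809) = sqrt(-24219 + 44944) = sqrt(20725) = 5*sqrt(829)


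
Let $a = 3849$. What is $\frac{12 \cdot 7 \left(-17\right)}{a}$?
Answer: $- \frac{476}{1283} \approx -0.37101$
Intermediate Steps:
$\frac{12 \cdot 7 \left(-17\right)}{a} = \frac{12 \cdot 7 \left(-17\right)}{3849} = 84 \left(-17\right) \frac{1}{3849} = \left(-1428\right) \frac{1}{3849} = - \frac{476}{1283}$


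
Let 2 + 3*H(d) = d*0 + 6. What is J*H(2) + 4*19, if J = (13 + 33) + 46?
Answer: 596/3 ≈ 198.67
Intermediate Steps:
H(d) = 4/3 (H(d) = -⅔ + (d*0 + 6)/3 = -⅔ + (0 + 6)/3 = -⅔ + (⅓)*6 = -⅔ + 2 = 4/3)
J = 92 (J = 46 + 46 = 92)
J*H(2) + 4*19 = 92*(4/3) + 4*19 = 368/3 + 76 = 596/3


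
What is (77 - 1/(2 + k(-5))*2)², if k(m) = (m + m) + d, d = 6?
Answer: 6084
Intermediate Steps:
k(m) = 6 + 2*m (k(m) = (m + m) + 6 = 2*m + 6 = 6 + 2*m)
(77 - 1/(2 + k(-5))*2)² = (77 - 1/(2 + (6 + 2*(-5)))*2)² = (77 - 1/(2 + (6 - 10))*2)² = (77 - 1/(2 - 4)*2)² = (77 - 1/(-2)*2)² = (77 - 1*(-½)*2)² = (77 + (½)*2)² = (77 + 1)² = 78² = 6084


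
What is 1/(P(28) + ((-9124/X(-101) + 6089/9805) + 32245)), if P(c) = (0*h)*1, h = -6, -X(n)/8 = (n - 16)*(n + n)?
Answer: 463462740/14944666231357 ≈ 3.1012e-5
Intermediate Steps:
X(n) = -16*n*(-16 + n) (X(n) = -8*(n - 16)*(n + n) = -8*(-16 + n)*2*n = -16*n*(-16 + n))
P(c) = 0 (P(c) = (0*(-6))*1 = 0*1 = 0)
1/(P(28) + ((-9124/X(-101) + 6089/9805) + 32245)) = 1/(0 + ((-9124*(-1/(1616*(16 - 1*(-101)))) + 6089/9805) + 32245)) = 1/(0 + ((-9124*(-1/(1616*(16 + 101))) + 6089*(1/9805)) + 32245)) = 1/(0 + ((-9124/(16*(-101)*117) + 6089/9805) + 32245)) = 1/(0 + ((-9124/(-189072) + 6089/9805) + 32245)) = 1/(0 + ((-9124*(-1/189072) + 6089/9805) + 32245)) = 1/(0 + ((2281/47268 + 6089/9805) + 32245)) = 1/(0 + (310180057/463462740 + 32245)) = 1/(0 + 14944666231357/463462740) = 1/(14944666231357/463462740) = 463462740/14944666231357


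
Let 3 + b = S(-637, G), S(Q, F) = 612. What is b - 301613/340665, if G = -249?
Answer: 15935644/26205 ≈ 608.11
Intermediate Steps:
b = 609 (b = -3 + 612 = 609)
b - 301613/340665 = 609 - 301613/340665 = 609 - 1*23201/26205 = 609 - 23201/26205 = 15935644/26205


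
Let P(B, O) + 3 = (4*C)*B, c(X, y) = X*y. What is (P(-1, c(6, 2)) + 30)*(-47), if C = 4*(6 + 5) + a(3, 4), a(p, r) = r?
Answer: 7755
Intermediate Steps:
C = 48 (C = 4*(6 + 5) + 4 = 4*11 + 4 = 44 + 4 = 48)
P(B, O) = -3 + 192*B (P(B, O) = -3 + (4*48)*B = -3 + 192*B)
(P(-1, c(6, 2)) + 30)*(-47) = ((-3 + 192*(-1)) + 30)*(-47) = ((-3 - 192) + 30)*(-47) = (-195 + 30)*(-47) = -165*(-47) = 7755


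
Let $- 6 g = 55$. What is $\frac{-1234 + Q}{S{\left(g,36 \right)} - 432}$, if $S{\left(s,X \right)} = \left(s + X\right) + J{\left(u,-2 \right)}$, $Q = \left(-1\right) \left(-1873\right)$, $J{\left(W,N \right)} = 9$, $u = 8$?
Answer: $- \frac{3834}{2377} \approx -1.613$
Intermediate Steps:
$g = - \frac{55}{6}$ ($g = \left(- \frac{1}{6}\right) 55 = - \frac{55}{6} \approx -9.1667$)
$Q = 1873$
$S{\left(s,X \right)} = 9 + X + s$ ($S{\left(s,X \right)} = \left(s + X\right) + 9 = \left(X + s\right) + 9 = 9 + X + s$)
$\frac{-1234 + Q}{S{\left(g,36 \right)} - 432} = \frac{-1234 + 1873}{\left(9 + 36 - \frac{55}{6}\right) - 432} = \frac{639}{\frac{215}{6} - 432} = \frac{639}{- \frac{2377}{6}} = 639 \left(- \frac{6}{2377}\right) = - \frac{3834}{2377}$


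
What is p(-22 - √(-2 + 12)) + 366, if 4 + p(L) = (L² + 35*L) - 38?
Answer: 48 + 9*√10 ≈ 76.460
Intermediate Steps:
p(L) = -42 + L² + 35*L (p(L) = -4 + ((L² + 35*L) - 38) = -4 + (-38 + L² + 35*L) = -42 + L² + 35*L)
p(-22 - √(-2 + 12)) + 366 = (-42 + (-22 - √(-2 + 12))² + 35*(-22 - √(-2 + 12))) + 366 = (-42 + (-22 - √10)² + 35*(-22 - √10)) + 366 = (-42 + (-22 - √10)² + (-770 - 35*√10)) + 366 = (-812 + (-22 - √10)² - 35*√10) + 366 = -446 + (-22 - √10)² - 35*√10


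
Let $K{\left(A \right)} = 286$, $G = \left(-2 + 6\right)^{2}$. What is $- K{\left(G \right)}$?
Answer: $-286$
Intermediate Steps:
$G = 16$ ($G = 4^{2} = 16$)
$- K{\left(G \right)} = \left(-1\right) 286 = -286$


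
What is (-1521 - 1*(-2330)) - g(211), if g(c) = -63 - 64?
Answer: 936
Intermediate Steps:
g(c) = -127
(-1521 - 1*(-2330)) - g(211) = (-1521 - 1*(-2330)) - 1*(-127) = (-1521 + 2330) + 127 = 809 + 127 = 936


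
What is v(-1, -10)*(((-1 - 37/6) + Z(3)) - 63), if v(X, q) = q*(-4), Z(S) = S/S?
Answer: -8300/3 ≈ -2766.7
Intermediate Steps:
Z(S) = 1
v(X, q) = -4*q
v(-1, -10)*(((-1 - 37/6) + Z(3)) - 63) = (-4*(-10))*(((-1 - 37/6) + 1) - 63) = 40*(((-1 - 37*⅙) + 1) - 63) = 40*(((-1 - 37/6) + 1) - 63) = 40*((-43/6 + 1) - 63) = 40*(-37/6 - 63) = 40*(-415/6) = -8300/3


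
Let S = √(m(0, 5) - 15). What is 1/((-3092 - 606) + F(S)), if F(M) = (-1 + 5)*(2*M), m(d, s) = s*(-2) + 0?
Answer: -1849/6838402 - 10*I/3419201 ≈ -0.00027038 - 2.9247e-6*I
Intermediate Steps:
m(d, s) = -2*s (m(d, s) = -2*s + 0 = -2*s)
S = 5*I (S = √(-2*5 - 15) = √(-10 - 15) = √(-25) = 5*I ≈ 5.0*I)
F(M) = 8*M (F(M) = 4*(2*M) = 8*M)
1/((-3092 - 606) + F(S)) = 1/((-3092 - 606) + 8*(5*I)) = 1/(-3698 + 40*I) = (-3698 - 40*I)/13676804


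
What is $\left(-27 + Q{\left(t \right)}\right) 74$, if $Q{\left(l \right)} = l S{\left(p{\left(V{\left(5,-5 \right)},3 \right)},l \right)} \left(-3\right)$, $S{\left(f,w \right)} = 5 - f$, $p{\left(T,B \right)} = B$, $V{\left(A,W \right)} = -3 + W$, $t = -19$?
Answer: $6438$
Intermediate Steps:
$Q{\left(l \right)} = - 6 l$ ($Q{\left(l \right)} = l \left(5 - 3\right) \left(-3\right) = l 2 \left(-3\right) = 2 l \left(-3\right) = - 6 l$)
$\left(-27 + Q{\left(t \right)}\right) 74 = \left(-27 - -114\right) 74 = \left(-27 + 114\right) 74 = 87 \cdot 74 = 6438$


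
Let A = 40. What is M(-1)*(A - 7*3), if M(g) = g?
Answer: -19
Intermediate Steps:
M(-1)*(A - 7*3) = -(40 - 7*3) = -(40 - 21) = -1*19 = -19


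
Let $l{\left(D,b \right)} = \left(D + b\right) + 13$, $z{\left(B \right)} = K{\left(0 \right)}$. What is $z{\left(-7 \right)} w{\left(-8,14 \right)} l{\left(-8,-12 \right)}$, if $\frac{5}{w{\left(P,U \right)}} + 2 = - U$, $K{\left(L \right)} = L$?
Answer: $0$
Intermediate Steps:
$w{\left(P,U \right)} = \frac{5}{-2 - U}$
$z{\left(B \right)} = 0$
$l{\left(D,b \right)} = 13 + D + b$
$z{\left(-7 \right)} w{\left(-8,14 \right)} l{\left(-8,-12 \right)} = 0 \left(- \frac{5}{2 + 14}\right) \left(13 - 8 - 12\right) = 0 \left(- \frac{5}{16}\right) \left(-7\right) = 0 \left(-7\right) = 0$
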